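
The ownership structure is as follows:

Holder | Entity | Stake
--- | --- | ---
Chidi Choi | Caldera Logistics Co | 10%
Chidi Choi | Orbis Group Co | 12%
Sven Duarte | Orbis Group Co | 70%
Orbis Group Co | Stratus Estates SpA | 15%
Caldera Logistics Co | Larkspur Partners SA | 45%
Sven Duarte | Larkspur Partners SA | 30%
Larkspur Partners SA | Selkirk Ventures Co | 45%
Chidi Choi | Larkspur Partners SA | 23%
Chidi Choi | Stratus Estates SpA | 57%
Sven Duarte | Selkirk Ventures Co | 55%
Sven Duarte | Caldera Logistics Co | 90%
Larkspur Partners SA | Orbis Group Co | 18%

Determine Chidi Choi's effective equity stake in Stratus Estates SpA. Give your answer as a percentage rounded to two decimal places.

59.54%

Chidi reaches Stratus along 4 paths.
Via Orbis: 12% × 15% = 1.8%.
Via Caldera → Larkspur → Orbis: 10% × 45% × 18% × 15% = 0.1215%.
Via Larkspur → Orbis: 23% × 18% × 15% = 0.621%.
Direct stake: 57% = 57%.
Total: 1.8% + 0.1215% + 0.621% + 57% = 59.5425%.
Rounded: 59.54%.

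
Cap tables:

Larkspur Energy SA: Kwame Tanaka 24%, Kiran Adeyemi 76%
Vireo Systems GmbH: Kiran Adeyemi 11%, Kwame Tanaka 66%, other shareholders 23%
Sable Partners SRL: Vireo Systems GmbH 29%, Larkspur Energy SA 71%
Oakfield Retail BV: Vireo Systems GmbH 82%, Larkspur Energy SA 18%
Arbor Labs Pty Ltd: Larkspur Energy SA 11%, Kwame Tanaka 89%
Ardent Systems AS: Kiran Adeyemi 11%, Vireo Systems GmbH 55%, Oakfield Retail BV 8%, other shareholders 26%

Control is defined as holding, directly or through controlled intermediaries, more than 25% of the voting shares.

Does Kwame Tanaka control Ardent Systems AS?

Kwame holds 66% of Vireo, so Kwame controls Vireo.
Vireo holds 82% of Oakfield, so Kwame controls Oakfield.
Vireo and Oakfield together hold 55% + 8% = 63% of Ardent, so Kwame controls Ardent.

Yes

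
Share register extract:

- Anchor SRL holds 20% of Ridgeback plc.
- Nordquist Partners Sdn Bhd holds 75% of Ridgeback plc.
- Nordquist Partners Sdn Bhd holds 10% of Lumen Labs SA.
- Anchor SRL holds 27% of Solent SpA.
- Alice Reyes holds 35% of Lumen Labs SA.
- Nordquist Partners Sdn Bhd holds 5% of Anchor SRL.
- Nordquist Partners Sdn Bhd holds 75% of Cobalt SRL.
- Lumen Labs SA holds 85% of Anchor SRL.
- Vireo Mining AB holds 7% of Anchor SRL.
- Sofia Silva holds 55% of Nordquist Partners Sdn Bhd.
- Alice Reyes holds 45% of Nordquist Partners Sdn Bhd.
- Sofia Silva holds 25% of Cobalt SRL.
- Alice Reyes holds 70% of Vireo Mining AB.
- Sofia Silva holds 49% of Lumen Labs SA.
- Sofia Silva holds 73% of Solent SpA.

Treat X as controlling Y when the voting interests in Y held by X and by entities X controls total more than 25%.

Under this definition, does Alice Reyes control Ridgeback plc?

Alice holds 45% of Nordquist, so Alice controls Nordquist.
Alice holds 70% of Vireo, so Alice controls Vireo.
Alice and Nordquist together hold 35% + 10% = 45% of Lumen, so Alice controls Lumen.
Vireo and Lumen and Nordquist together hold 7% + 85% + 5% = 97% of Anchor, so Alice controls Anchor.
Nordquist and Anchor together hold 75% + 20% = 95% of Ridgeback, so Alice controls Ridgeback.

Yes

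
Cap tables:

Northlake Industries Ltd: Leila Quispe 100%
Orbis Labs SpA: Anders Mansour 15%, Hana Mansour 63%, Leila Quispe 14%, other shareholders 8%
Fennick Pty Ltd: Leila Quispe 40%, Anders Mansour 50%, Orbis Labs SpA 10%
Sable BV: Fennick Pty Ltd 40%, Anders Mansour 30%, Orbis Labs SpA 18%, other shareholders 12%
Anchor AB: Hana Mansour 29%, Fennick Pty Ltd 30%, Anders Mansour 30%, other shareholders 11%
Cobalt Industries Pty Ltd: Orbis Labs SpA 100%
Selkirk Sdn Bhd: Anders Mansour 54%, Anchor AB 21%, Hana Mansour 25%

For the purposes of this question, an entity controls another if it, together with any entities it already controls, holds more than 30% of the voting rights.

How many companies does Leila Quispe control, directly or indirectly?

Leila holds 100% of Northlake, so Leila controls Northlake.
Leila holds 40% of Fennick, so Leila controls Fennick.
Fennick holds 40% of Sable, so Leila controls Sable.
No other company's threshold is met.
Leila controls 3 companies.

3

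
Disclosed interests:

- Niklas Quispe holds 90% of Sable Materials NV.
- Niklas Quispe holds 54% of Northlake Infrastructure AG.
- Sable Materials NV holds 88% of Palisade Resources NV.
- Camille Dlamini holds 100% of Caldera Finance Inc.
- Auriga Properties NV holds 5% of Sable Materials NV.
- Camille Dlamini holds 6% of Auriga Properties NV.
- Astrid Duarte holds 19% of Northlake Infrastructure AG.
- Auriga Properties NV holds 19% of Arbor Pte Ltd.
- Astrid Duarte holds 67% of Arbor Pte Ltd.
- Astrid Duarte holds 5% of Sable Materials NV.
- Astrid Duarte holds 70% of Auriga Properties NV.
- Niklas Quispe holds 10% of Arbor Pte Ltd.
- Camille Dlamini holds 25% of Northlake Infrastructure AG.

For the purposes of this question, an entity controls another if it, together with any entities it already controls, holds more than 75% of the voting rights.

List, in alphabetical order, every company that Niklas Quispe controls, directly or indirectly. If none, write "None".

Palisade Resources NV, Sable Materials NV

Niklas holds 90% of Sable, so Niklas controls Sable.
Sable holds 88% of Palisade, so Niklas controls Palisade.
No other company's threshold is met.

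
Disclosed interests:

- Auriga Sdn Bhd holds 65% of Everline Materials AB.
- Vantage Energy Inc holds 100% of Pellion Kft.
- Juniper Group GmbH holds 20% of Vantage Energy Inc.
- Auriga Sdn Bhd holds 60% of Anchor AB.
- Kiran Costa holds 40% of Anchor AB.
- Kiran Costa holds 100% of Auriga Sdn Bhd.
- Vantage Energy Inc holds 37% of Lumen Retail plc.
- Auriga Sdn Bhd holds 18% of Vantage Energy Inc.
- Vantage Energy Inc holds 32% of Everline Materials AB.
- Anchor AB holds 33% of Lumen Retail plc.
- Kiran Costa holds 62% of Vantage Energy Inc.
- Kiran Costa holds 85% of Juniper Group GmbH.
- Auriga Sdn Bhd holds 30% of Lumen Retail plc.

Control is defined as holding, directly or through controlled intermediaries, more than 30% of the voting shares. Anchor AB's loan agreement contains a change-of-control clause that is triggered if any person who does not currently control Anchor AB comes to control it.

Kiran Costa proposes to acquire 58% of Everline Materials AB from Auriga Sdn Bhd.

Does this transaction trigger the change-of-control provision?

No

The purchase adds only to Kiran's holdings (Auriga's stake shrinks), so Kiran is the only person who could newly come to control Anchor.
Kiran holds 100% of Auriga, so Kiran controls Auriga.
Kiran and Auriga together hold 40% + 60% = 100% of Anchor, so Kiran controls Anchor.
So Kiran already controls Anchor before the transaction.
After the purchase, Kiran holds 58% of Everline directly, and Auriga's stake falls to 7%.
Kiran controlled Anchor already, so this is not a new person acquiring control; every other person's position is unchanged or reduced.
No new person acquires control, so the clause is not triggered.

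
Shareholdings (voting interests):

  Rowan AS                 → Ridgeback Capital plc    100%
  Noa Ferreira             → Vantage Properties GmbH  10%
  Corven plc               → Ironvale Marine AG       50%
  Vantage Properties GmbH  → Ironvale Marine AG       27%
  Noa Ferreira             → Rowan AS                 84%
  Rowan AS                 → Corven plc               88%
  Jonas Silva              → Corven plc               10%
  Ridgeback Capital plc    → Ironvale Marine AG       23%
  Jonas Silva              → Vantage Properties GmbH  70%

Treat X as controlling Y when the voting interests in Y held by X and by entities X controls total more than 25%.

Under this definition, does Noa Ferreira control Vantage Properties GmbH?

Noa holds 84% of Rowan, so Noa controls Rowan.
Rowan holds 100% of Ridgeback, so Noa controls Ridgeback.
Rowan holds 88% of Corven, so Noa controls Corven.
Corven and Ridgeback together hold 50% + 23% = 73% of Ironvale, so Noa controls Ironvale.
In Vantage, Noa's side holds only 10%, not > 25%.
So Noa does not control Vantage.

No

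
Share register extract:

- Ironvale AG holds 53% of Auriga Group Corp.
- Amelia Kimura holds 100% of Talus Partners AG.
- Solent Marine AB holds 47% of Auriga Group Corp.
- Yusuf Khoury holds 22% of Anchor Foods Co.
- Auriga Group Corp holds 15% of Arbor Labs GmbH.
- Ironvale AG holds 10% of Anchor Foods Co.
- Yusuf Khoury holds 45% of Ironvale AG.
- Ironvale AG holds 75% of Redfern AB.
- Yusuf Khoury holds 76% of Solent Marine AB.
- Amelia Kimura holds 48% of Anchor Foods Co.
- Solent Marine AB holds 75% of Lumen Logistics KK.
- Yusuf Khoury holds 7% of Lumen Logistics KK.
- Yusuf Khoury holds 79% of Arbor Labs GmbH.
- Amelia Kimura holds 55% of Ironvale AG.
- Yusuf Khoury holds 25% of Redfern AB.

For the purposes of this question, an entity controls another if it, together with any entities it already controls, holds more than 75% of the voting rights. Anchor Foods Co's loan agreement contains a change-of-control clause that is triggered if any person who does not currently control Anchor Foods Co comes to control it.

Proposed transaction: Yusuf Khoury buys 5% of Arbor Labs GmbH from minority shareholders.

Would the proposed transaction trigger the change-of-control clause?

The purchase changes only Yusuf's holdings, so Yusuf is the only person who could newly come to control Anchor.
Yusuf holds 76% of Solent, so Yusuf controls Solent.
Yusuf and Solent together hold 7% + 75% = 82% of Lumen, so Yusuf controls Lumen.
Yusuf holds 79% of Arbor, so Yusuf controls Arbor.
In Anchor, Yusuf's side holds only 22%, not > 75%.
So before the transaction, Yusuf does not control Anchor.
After the purchase, Yusuf's direct stake in Arbor rises to 79% + 5% = 84%.
Yusuf holds 84% of Arbor, so Yusuf controls Arbor.
After the transaction, Yusuf's side holds 22% of Anchor, not > 75%, so Yusuf still does not control Anchor.
No new person acquires control, so the clause is not triggered.

No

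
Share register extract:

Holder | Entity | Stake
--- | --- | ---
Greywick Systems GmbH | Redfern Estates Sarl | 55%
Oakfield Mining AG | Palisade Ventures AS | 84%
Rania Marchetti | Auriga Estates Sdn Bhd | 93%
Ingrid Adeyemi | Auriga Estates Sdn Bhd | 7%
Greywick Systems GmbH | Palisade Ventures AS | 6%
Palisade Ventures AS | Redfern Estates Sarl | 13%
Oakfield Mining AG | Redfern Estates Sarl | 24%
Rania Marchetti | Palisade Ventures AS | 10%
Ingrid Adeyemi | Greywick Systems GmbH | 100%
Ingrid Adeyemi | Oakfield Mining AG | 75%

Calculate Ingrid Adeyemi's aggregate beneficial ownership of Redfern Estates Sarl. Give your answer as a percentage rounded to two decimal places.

Ingrid reaches Redfern along 4 paths.
Via Greywick: 100% × 55% = 55%.
Via Oakfield: 75% × 24% = 18%.
Via Oakfield → Palisade: 75% × 84% × 13% = 8.19%.
Via Greywick → Palisade: 100% × 6% × 13% = 0.78%.
Total: 55% + 18% + 8.19% + 0.78% = 81.97%.

81.97%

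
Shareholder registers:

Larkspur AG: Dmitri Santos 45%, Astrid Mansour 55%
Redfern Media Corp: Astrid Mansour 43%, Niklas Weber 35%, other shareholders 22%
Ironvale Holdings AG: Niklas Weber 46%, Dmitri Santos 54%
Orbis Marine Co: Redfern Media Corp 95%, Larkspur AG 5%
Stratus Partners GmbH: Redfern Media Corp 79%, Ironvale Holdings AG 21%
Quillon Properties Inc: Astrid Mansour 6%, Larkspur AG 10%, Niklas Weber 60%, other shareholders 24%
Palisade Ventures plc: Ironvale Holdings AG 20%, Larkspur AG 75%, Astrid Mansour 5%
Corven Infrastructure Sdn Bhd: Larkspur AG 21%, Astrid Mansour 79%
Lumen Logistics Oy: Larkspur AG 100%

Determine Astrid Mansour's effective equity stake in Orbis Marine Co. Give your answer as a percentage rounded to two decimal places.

43.60%

Astrid reaches Orbis along 2 paths.
Via Redfern: 43% × 95% = 40.85%.
Via Larkspur: 55% × 5% = 2.75%.
Total: 40.85% + 2.75% = 43.6%.
Rounded: 43.60%.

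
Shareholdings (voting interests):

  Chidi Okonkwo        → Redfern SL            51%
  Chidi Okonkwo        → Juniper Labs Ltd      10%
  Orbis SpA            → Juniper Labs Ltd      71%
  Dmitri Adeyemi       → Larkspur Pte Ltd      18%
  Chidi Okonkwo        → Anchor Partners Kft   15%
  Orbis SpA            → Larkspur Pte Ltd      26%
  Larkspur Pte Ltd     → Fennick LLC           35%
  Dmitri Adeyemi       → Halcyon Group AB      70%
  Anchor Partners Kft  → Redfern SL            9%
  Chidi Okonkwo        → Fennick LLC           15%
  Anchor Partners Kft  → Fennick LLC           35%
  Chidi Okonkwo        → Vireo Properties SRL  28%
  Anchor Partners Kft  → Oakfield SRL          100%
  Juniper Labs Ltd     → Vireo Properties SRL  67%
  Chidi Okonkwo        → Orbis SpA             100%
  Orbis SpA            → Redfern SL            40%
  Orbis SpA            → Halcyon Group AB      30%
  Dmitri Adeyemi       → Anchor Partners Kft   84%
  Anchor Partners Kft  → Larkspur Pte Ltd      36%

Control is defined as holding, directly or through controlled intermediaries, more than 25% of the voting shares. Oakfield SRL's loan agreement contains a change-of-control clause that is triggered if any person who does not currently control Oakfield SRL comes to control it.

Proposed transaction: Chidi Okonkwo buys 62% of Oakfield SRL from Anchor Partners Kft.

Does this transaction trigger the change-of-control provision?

Yes

The purchase adds only to Chidi's holdings (Anchor's stake shrinks), so Chidi is the only person who could newly come to control Oakfield.
Chidi holds 100% of Orbis, so Chidi controls Orbis.
Orbis holds 30% of Halcyon, so Chidi controls Halcyon.
Chidi and Orbis together hold 10% + 71% = 81% of Juniper, so Chidi controls Juniper.
Orbis holds 26% of Larkspur, so Chidi controls Larkspur.
Orbis and Chidi together hold 40% + 51% = 91% of Redfern, so Chidi controls Redfern.
Chidi and Juniper together hold 28% + 67% = 95% of Vireo, so Chidi controls Vireo.
Chidi and Larkspur together hold 15% + 35% = 50% of Fennick, so Chidi controls Fennick.
Neither Chidi nor any entity Chidi controls holds any voting interest in Oakfield.
So before the transaction, Chidi does not control Oakfield.
After the purchase, Chidi holds 62% of Oakfield directly, and Anchor's stake falls to 38%.
Chidi holds 62% of Oakfield, so Chidi controls Oakfield.
Chidi did not control Oakfield before and does after, so the clause is triggered.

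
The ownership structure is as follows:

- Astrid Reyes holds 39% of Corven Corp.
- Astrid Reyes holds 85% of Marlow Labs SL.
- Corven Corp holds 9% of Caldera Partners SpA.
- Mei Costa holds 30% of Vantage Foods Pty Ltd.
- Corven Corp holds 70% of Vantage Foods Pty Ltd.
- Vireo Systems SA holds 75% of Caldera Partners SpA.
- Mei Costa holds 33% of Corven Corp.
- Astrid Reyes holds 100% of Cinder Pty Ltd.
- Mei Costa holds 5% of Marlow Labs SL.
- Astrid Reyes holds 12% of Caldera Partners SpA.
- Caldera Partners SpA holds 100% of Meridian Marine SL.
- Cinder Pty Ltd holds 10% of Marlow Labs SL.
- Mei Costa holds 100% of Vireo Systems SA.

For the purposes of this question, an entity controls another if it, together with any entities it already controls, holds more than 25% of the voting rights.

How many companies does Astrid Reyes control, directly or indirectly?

Astrid holds 100% of Cinder, so Astrid controls Cinder.
Astrid holds 39% of Corven, so Astrid controls Corven.
Corven holds 70% of Vantage, so Astrid controls Vantage.
Astrid and Cinder together hold 85% + 10% = 95% of Marlow, so Astrid controls Marlow.
No other company's threshold is met.
Astrid controls 4 companies.

4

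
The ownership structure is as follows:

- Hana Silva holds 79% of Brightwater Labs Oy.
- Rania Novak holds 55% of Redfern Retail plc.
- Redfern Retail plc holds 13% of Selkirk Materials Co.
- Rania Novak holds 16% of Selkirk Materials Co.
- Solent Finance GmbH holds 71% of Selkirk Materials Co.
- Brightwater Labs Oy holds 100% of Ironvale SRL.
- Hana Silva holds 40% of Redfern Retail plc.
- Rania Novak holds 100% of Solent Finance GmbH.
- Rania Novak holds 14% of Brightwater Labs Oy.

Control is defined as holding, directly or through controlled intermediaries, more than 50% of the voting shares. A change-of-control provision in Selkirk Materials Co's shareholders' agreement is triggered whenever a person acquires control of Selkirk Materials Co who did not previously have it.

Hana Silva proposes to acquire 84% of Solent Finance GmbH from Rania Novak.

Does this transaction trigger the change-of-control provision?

The purchase adds only to Hana's holdings (Rania's stake shrinks), so Hana is the only person who could newly come to control Selkirk.
Hana holds 79% of Brightwater, so Hana controls Brightwater.
Brightwater holds 100% of Ironvale, so Hana controls Ironvale.
Neither Hana nor any entity Hana controls holds any voting interest in Selkirk.
So before the transaction, Hana does not control Selkirk.
After the purchase, Hana holds 84% of Solent directly, and Rania's stake falls to 16%.
Hana holds 84% of Solent, so Hana controls Solent.
Solent holds 71% of Selkirk, so Hana controls Selkirk.
Hana did not control Selkirk before and does after, so the clause is triggered.

Yes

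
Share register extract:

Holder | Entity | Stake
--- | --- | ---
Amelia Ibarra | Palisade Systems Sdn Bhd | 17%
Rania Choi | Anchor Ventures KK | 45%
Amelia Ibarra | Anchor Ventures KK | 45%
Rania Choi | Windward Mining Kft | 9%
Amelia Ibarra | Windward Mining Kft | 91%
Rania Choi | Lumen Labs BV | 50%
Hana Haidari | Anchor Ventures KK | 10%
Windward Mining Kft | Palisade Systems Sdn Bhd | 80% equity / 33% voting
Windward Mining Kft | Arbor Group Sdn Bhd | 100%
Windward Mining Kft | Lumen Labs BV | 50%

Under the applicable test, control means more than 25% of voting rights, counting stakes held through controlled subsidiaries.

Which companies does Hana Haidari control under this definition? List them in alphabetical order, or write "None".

None

Hana's largest direct stake is 10% in Anchor, which does not meet the threshold.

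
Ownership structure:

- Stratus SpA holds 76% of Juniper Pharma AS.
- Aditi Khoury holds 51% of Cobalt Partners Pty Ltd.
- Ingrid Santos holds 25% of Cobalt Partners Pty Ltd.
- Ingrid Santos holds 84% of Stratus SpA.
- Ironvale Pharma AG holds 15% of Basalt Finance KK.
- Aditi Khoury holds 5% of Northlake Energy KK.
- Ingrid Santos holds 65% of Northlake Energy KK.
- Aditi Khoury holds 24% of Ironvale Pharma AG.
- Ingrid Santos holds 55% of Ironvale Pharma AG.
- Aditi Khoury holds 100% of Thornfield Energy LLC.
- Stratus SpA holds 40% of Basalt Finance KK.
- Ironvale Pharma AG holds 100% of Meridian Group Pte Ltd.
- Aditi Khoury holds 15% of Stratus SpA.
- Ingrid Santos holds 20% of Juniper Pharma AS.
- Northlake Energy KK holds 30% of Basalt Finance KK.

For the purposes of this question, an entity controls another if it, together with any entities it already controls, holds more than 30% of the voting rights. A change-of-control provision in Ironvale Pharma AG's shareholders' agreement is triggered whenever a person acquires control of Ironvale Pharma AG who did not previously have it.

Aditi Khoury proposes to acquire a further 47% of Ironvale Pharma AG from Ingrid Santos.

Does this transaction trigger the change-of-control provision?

Yes

The purchase adds only to Aditi's holdings (Ingrid's stake shrinks), so Aditi is the only person who could newly come to control Ironvale.
Aditi holds 51% of Cobalt, so Aditi controls Cobalt.
Aditi holds 100% of Thornfield, so Aditi controls Thornfield.
In Ironvale, Aditi's side holds only 24%, not > 30%.
So before the transaction, Aditi does not control Ironvale.
After the purchase, Aditi's direct stake in Ironvale rises to 24% + 47% = 71%, and Ingrid's stake falls to 8%.
Aditi holds 71% of Ironvale, so Aditi controls Ironvale.
Aditi did not control Ironvale before and does after, so the clause is triggered.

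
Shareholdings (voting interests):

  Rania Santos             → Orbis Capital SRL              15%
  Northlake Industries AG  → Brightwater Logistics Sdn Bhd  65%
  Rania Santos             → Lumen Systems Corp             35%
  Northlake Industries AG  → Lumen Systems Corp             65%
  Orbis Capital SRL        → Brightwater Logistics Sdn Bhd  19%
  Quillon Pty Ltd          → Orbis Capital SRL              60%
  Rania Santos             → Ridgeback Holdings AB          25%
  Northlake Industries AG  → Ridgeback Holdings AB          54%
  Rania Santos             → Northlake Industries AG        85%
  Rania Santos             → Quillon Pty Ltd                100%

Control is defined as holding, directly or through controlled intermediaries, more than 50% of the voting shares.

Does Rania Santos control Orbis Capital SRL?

Rania holds 100% of Quillon, so Rania controls Quillon.
Rania and Quillon together hold 15% + 60% = 75% of Orbis, so Rania controls Orbis.

Yes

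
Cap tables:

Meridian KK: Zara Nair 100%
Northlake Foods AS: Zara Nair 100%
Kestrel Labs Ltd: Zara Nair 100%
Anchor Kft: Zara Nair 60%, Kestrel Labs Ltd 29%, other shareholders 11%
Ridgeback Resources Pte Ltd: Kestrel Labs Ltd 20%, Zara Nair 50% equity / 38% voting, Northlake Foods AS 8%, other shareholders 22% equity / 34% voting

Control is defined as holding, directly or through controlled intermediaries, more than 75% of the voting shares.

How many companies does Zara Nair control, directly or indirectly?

4

Zara holds 100% of Meridian, so Zara controls Meridian.
Zara holds 100% of Northlake, so Zara controls Northlake.
Zara holds 100% of Kestrel, so Zara controls Kestrel.
Zara and Kestrel together hold 60% + 29% = 89% of Anchor, so Zara controls Anchor.
No other company's threshold is met.
Zara controls 4 companies.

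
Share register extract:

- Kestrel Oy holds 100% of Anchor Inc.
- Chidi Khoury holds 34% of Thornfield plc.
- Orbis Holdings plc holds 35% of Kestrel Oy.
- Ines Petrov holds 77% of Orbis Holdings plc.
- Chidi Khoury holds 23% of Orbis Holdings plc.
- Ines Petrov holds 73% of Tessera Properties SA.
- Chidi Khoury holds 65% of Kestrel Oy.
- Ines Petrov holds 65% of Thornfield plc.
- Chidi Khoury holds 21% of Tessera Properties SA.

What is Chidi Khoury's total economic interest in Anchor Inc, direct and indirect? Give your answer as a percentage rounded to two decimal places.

Chidi reaches Anchor along 2 paths.
Via Orbis → Kestrel: 23% × 35% × 100% = 8.05%.
Via Kestrel: 65% × 100% = 65%.
Total: 8.05% + 65% = 73.05%.

73.05%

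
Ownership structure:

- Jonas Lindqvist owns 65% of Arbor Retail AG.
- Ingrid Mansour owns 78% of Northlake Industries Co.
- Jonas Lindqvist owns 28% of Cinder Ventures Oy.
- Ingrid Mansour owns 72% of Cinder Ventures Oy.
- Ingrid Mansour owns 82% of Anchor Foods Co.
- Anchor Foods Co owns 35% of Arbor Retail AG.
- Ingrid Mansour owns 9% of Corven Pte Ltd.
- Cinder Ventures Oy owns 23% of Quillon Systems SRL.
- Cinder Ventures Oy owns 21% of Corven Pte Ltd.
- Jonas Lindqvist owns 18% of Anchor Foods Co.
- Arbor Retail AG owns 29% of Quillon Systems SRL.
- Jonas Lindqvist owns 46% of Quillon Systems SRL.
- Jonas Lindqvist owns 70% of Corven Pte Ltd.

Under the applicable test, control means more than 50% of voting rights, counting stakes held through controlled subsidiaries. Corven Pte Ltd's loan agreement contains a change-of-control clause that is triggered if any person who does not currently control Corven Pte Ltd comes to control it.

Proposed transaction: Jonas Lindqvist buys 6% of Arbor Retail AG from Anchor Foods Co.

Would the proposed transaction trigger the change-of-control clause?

The purchase adds only to Jonas's holdings (Anchor's stake shrinks), so Jonas is the only person who could newly come to control Corven.
Jonas holds 70% of Corven, so Jonas controls Corven.
So Jonas already controls Corven before the transaction.
After the purchase, Jonas's direct stake in Arbor rises to 65% + 6% = 71%, and Anchor's stake falls to 29%.
Jonas controlled Corven already, so this is not a new person acquiring control; every other person's position is unchanged or reduced.
No new person acquires control, so the clause is not triggered.

No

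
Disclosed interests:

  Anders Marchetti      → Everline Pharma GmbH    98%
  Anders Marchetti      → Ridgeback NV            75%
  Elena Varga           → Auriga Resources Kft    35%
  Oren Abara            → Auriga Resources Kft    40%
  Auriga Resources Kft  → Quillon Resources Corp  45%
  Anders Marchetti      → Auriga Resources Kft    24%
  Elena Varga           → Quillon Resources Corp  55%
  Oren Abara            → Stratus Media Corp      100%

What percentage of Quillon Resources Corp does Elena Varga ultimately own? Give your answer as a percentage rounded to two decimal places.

Elena reaches Quillon along 2 paths.
Direct stake: 55% = 55%.
Via Auriga: 35% × 45% = 15.75%.
Total: 55% + 15.75% = 70.75%.

70.75%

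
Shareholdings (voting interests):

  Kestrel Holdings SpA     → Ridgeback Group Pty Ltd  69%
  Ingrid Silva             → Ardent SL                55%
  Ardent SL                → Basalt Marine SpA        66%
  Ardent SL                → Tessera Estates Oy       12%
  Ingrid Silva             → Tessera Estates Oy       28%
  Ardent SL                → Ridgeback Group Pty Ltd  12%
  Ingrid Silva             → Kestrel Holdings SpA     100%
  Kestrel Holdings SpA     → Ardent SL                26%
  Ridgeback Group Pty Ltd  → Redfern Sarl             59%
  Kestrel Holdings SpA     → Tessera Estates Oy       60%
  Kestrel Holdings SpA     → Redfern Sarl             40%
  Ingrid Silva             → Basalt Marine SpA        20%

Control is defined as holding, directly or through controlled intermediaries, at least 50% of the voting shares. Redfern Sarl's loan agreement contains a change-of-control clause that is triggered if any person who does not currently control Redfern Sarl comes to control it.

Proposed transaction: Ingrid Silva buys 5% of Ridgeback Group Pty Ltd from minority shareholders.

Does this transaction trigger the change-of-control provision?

No

The purchase changes only Ingrid's holdings, so Ingrid is the only person who could newly come to control Redfern.
Ingrid holds 100% of Kestrel, so Ingrid controls Kestrel.
Ingrid and Kestrel together hold 55% + 26% = 81% of Ardent, so Ingrid controls Ardent.
Kestrel and Ardent together hold 69% + 12% = 81% of Ridgeback, so Ingrid controls Ridgeback.
Ridgeback and Kestrel together hold 59% + 40% = 99% of Redfern, so Ingrid controls Redfern.
So Ingrid already controls Redfern before the transaction.
After the purchase, Ingrid holds 5% of Ridgeback directly.
Ingrid controlled Redfern already, so this is not a new person acquiring control; every other person's position is unchanged or reduced.
No new person acquires control, so the clause is not triggered.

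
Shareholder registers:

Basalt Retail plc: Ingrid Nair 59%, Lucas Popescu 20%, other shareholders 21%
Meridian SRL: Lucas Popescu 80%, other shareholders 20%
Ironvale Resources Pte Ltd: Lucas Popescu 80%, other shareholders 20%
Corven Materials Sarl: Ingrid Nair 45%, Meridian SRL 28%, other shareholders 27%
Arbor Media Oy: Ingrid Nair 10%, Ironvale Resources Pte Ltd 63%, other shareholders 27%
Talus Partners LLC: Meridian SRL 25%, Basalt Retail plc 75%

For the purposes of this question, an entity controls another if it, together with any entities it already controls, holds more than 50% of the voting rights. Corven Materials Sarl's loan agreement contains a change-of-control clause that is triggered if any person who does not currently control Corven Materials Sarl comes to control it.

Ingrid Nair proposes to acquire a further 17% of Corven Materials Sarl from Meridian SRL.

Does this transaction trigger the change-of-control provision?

Yes

The purchase adds only to Ingrid's holdings (Meridian's stake shrinks), so Ingrid is the only person who could newly come to control Corven.
Ingrid holds 59% of Basalt, so Ingrid controls Basalt.
Basalt holds 75% of Talus, so Ingrid controls Talus.
In Corven, Ingrid's side holds only 45%, not > 50%.
So before the transaction, Ingrid does not control Corven.
After the purchase, Ingrid's direct stake in Corven rises to 45% + 17% = 62%, and Meridian's stake falls to 11%.
Ingrid holds 62% of Corven, so Ingrid controls Corven.
Ingrid did not control Corven before and does after, so the clause is triggered.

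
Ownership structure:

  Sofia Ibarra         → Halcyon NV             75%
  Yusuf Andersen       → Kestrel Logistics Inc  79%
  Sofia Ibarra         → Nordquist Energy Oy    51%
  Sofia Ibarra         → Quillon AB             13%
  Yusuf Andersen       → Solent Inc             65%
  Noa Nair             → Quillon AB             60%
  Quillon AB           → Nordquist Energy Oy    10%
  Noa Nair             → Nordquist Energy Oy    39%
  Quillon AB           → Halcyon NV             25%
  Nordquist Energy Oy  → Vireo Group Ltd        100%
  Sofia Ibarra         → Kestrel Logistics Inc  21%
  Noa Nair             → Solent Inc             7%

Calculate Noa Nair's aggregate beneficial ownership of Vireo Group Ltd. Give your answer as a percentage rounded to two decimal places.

Noa reaches Vireo along 2 paths.
Via Quillon → Nordquist: 60% × 10% × 100% = 6%.
Via Nordquist: 39% × 100% = 39%.
Total: 6% + 39% = 45%.
Rounded: 45.00%.

45.00%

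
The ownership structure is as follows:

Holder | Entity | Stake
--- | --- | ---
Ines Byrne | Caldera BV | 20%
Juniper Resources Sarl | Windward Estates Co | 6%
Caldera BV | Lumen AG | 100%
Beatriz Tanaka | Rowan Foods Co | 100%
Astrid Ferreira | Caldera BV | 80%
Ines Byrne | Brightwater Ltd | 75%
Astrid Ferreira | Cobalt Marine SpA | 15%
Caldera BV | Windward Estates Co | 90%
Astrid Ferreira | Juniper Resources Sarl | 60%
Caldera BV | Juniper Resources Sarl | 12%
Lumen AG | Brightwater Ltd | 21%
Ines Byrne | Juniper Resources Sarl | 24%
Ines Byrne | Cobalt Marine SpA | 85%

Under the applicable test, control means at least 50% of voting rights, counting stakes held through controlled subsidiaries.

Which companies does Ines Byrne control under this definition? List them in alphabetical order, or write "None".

Ines holds 85% of Cobalt, so Ines controls Cobalt.
Ines holds 75% of Brightwater, so Ines controls Brightwater.
No other company's threshold is met.

Brightwater Ltd, Cobalt Marine SpA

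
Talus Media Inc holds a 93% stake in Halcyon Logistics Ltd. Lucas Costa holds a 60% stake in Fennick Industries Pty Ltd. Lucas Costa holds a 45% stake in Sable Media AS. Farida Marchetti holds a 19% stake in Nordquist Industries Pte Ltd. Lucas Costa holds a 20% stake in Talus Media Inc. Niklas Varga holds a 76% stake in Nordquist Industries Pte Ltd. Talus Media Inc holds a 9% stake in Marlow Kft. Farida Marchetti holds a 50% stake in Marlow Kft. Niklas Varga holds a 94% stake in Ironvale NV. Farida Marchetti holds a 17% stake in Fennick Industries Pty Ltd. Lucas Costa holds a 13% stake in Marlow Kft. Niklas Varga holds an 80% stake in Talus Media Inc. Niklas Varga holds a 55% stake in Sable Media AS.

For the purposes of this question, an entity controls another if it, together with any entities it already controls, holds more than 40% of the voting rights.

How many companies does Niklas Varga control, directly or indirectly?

Niklas holds 80% of Talus, so Niklas controls Talus.
Niklas holds 94% of Ironvale, so Niklas controls Ironvale.
Niklas holds 76% of Nordquist, so Niklas controls Nordquist.
Talus holds 93% of Halcyon, so Niklas controls Halcyon.
Niklas holds 55% of Sable, so Niklas controls Sable.
No other company's threshold is met.
Niklas controls 5 companies.

5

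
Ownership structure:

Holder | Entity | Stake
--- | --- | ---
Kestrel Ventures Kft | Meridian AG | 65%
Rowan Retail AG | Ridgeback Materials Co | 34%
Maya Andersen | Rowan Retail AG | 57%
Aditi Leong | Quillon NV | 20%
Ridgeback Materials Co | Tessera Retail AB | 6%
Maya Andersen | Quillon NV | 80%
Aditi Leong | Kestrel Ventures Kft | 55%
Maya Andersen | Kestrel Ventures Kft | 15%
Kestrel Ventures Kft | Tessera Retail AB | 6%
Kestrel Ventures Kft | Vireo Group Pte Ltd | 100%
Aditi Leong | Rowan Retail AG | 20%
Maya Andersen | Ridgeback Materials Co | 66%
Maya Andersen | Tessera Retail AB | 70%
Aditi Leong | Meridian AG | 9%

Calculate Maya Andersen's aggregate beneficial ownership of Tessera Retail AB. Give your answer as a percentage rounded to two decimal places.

76.02%

Maya reaches Tessera along 4 paths.
Via Rowan → Ridgeback: 57% × 34% × 6% = 1.1628%.
Via Ridgeback: 66% × 6% = 3.96%.
Direct stake: 70% = 70%.
Via Kestrel: 15% × 6% = 0.9%.
Total: 1.1628% + 3.96% + 70% + 0.9% = 76.0228%.
Rounded: 76.02%.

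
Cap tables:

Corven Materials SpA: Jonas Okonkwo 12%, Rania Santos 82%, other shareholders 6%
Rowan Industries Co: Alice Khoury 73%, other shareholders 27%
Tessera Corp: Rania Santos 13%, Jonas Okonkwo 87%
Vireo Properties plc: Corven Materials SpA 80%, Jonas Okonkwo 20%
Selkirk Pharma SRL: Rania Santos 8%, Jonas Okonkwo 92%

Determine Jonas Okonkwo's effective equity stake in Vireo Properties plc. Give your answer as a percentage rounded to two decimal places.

Jonas reaches Vireo along 2 paths.
Via Corven: 12% × 80% = 9.6%.
Direct stake: 20% = 20%.
Total: 9.6% + 20% = 29.6%.
Rounded: 29.60%.

29.60%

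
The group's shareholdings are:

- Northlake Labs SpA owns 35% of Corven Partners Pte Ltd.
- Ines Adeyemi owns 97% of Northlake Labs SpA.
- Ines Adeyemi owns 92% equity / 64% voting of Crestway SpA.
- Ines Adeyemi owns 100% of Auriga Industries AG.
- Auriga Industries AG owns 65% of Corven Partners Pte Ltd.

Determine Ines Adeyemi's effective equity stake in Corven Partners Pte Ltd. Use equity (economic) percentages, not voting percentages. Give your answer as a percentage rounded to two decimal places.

98.95%

Ines reaches Corven along 2 paths.
Via Auriga: 100% × 65% = 65%.
Via Northlake: 97% × 35% = 33.95%.
Total: 65% + 33.95% = 98.95%.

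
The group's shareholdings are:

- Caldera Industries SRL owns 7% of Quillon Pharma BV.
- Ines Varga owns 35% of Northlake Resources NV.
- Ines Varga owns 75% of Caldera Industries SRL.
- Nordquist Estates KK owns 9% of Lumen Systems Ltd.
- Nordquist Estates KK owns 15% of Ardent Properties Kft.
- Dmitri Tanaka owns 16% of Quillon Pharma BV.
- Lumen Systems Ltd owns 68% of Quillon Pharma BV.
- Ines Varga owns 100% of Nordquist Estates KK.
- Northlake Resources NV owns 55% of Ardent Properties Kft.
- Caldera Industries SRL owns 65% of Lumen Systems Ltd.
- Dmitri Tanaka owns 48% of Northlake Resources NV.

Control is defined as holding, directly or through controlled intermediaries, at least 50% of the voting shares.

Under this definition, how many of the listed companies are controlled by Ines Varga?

Ines holds 75% of Caldera, so Ines controls Caldera.
Ines holds 100% of Nordquist, so Ines controls Nordquist.
Nordquist and Caldera together hold 9% + 65% = 74% of Lumen, so Ines controls Lumen.
Caldera and Lumen together hold 7% + 68% = 75% of Quillon, so Ines controls Quillon.
No other company's threshold is met.
Ines controls 4 companies.

4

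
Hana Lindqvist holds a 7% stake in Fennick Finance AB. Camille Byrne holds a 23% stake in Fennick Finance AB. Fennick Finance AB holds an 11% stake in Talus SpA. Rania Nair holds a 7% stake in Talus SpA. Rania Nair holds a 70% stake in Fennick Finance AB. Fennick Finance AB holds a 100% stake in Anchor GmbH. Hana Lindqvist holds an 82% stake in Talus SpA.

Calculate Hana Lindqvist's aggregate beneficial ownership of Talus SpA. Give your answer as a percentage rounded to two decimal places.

82.77%

Hana reaches Talus along 2 paths.
Via Fennick: 7% × 11% = 0.77%.
Direct stake: 82% = 82%.
Total: 0.77% + 82% = 82.77%.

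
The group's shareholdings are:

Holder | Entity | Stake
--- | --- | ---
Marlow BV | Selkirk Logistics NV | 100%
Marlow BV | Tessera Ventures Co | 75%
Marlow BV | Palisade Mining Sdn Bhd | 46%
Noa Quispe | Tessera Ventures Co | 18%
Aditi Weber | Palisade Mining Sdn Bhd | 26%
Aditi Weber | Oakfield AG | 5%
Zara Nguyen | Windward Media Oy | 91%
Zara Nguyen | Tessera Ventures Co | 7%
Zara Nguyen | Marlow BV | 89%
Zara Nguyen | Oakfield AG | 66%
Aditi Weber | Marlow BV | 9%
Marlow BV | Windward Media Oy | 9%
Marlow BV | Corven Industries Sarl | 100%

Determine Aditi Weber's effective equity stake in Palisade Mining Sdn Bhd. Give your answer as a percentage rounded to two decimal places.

30.14%

Aditi reaches Palisade along 2 paths.
Via Marlow: 9% × 46% = 4.14%.
Direct stake: 26% = 26%.
Total: 4.14% + 26% = 30.14%.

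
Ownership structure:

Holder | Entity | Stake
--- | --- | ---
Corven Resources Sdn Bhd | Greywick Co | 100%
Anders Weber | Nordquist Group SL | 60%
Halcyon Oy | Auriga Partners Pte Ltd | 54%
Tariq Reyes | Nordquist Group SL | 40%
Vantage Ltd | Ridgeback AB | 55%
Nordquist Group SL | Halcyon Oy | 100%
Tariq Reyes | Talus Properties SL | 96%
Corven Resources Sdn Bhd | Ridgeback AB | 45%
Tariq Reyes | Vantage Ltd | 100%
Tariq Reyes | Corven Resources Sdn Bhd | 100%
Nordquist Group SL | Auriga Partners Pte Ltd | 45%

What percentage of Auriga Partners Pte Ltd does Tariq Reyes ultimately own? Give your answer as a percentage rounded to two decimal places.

Tariq reaches Auriga along 2 paths.
Via Nordquist → Halcyon: 40% × 100% × 54% = 21.6%.
Via Nordquist: 40% × 45% = 18%.
Total: 21.6% + 18% = 39.6%.
Rounded: 39.60%.

39.60%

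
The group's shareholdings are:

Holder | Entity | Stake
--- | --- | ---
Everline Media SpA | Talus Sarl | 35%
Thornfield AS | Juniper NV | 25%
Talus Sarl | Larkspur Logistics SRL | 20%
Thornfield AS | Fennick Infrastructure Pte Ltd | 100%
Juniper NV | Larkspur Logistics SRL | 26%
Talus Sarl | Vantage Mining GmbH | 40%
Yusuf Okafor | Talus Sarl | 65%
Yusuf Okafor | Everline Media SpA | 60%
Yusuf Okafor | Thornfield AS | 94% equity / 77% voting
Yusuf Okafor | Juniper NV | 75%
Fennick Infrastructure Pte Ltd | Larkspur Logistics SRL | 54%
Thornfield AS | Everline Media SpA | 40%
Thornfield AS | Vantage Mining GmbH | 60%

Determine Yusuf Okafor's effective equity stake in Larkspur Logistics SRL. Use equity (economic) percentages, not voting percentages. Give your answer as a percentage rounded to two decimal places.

Yusuf reaches Larkspur along 6 paths.
Via Talus: 65% × 20% = 13%.
Via Everline → Talus: 60% × 35% × 20% = 4.2%.
Via Thornfield → Everline → Talus: 94% × 40% × 35% × 20% = 2.632%.
Via Thornfield → Fennick: 94% × 100% × 54% = 50.76%.
Via Juniper: 75% × 26% = 19.5%.
Via Thornfield → Juniper: 94% × 25% × 26% = 6.11%.
Total: 13% + 4.2% + 2.632% + 50.76% + 19.5% + 6.11% = 96.202%.
Rounded: 96.20%.

96.20%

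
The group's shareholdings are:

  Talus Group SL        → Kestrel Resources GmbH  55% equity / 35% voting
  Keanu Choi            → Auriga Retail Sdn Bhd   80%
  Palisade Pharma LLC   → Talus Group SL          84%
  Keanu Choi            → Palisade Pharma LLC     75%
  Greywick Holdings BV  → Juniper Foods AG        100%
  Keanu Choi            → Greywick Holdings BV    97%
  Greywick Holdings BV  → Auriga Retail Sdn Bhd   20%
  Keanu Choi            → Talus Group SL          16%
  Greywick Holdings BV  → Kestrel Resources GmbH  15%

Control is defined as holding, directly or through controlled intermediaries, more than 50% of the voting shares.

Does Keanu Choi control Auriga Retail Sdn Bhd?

Keanu holds 97% of Greywick, so Keanu controls Greywick.
Keanu and Greywick together hold 80% + 20% = 100% of Auriga, so Keanu controls Auriga.

Yes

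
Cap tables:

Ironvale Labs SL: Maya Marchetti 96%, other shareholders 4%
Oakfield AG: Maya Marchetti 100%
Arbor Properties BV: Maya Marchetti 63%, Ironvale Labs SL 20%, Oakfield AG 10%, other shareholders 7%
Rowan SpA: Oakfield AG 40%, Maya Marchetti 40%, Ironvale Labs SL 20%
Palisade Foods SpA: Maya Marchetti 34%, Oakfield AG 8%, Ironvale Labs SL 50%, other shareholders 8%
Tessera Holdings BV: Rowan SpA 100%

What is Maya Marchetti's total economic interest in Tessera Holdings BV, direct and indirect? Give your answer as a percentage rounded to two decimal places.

99.20%

Maya reaches Tessera along 3 paths.
Via Oakfield → Rowan: 100% × 40% × 100% = 40%.
Via Rowan: 40% × 100% = 40%.
Via Ironvale → Rowan: 96% × 20% × 100% = 19.2%.
Total: 40% + 40% + 19.2% = 99.2%.
Rounded: 99.20%.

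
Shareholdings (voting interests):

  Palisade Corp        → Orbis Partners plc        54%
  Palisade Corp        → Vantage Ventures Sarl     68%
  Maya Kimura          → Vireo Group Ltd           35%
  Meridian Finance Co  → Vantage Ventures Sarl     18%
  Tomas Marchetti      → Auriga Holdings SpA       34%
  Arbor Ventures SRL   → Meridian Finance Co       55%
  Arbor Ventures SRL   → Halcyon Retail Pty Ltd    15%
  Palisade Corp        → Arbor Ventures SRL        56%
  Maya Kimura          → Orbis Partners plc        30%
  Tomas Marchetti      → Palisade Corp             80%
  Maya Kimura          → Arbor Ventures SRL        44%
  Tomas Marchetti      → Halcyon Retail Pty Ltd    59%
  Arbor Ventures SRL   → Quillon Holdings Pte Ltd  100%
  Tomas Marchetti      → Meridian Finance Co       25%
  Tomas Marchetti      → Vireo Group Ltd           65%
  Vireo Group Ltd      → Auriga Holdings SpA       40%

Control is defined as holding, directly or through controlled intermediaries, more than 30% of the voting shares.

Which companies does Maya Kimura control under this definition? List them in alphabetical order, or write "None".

Maya holds 35% of Vireo, so Maya controls Vireo.
Maya holds 44% of Arbor, so Maya controls Arbor.
Arbor holds 100% of Quillon, so Maya controls Quillon.
Arbor holds 55% of Meridian, so Maya controls Meridian.
Vireo holds 40% of Auriga, so Maya controls Auriga.
No other company's threshold is met.

Arbor Ventures SRL, Auriga Holdings SpA, Meridian Finance Co, Quillon Holdings Pte Ltd, Vireo Group Ltd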